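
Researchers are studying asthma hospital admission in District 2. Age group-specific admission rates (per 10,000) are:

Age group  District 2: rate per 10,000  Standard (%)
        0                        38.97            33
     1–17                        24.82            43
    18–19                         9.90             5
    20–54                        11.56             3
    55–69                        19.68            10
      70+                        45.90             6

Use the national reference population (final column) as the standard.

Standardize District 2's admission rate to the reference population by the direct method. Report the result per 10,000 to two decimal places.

Standard weights: 0.33, 0.43, 0.05, 0.03, 0.10, 0.06.
Standardized rate: 0.3300×38.97 + 0.4300×24.82 + 0.0500×9.90 + 0.0300×11.56 + 0.1000×19.68 + 0.0600×45.90 = 29.0965 per 10,000.

29.10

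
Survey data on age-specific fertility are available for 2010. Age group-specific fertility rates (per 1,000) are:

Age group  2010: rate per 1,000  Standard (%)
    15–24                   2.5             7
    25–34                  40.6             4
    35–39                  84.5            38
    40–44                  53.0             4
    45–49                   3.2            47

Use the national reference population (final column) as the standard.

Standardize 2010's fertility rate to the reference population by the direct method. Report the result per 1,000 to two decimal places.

Standard weights: 0.07, 0.04, 0.38, 0.04, 0.47.
Standardized rate: 0.0700×2.5 + 0.0400×40.6 + 0.3800×84.5 + 0.0400×53.0 + 0.4700×3.2 = 37.5330 per 1,000.

37.53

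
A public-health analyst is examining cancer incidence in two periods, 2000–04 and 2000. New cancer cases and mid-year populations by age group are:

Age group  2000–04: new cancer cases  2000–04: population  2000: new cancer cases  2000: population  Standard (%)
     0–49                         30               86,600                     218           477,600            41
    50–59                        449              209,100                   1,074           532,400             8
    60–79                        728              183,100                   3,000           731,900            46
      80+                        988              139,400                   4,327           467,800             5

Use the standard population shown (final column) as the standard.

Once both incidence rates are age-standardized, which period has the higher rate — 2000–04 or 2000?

Age-specific rates per 100,000 for 2000–04: 34.64, 214.73, 397.60, 708.75.
For 2000: 45.64, 201.73, 409.89, 924.97.
Standard weights: 0.41, 0.08, 0.46, 0.05.
2000–04: 0.4100×34.64 + 0.0800×214.73 + 0.4600×397.60 + 0.0500×708.75 = 249.7138 per 100,000.
2000: 0.4100×45.64 + 0.0800×201.73 + 0.4600×409.89 + 0.0500×924.97 = 269.6514 per 100,000.

2000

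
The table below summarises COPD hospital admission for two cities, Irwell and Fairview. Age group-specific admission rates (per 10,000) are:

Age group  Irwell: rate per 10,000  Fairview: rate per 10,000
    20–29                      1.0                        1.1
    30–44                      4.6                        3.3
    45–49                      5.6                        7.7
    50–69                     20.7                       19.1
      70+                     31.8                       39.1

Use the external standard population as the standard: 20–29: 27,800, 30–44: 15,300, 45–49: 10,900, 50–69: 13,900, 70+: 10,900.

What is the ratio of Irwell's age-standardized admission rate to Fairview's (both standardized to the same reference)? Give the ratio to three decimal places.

0.926

Standard total = 78,800; weights = 0.3528, 0.1942, 0.1383, 0.1764, 0.1383.
Irwell: 0.3528×1.0 + 0.1942×4.6 + 0.1383×5.6 + 0.1764×20.7 + 0.1383×31.8 = 10.0707 per 10,000.
Fairview: 0.3528×1.1 + 0.1942×3.3 + 0.1383×7.7 + 0.1764×19.1 + 0.1383×39.1 = 10.8716 per 10,000.
Ratio = 10.0707 ÷ 10.8716 = 0.92633.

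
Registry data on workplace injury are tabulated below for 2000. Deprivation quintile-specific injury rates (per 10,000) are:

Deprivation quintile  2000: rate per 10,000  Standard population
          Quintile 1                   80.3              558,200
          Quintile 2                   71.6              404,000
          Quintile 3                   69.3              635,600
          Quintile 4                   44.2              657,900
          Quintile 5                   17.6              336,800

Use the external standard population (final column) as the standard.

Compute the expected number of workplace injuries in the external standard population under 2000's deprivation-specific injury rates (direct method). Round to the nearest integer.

15280

Expected workplace injuries = Σ (standard pop × deprivation-specific rate ÷ 10,000)
= 558,200×80.3/10,000 + 404,000×71.6/10,000 + 635,600×69.3/10,000 + 657,900×44.2/10,000 + 336,800×17.6/10,000
= 4482.35 + 2892.64 + 4404.71 + 2907.92 + 592.77 = 15280.38.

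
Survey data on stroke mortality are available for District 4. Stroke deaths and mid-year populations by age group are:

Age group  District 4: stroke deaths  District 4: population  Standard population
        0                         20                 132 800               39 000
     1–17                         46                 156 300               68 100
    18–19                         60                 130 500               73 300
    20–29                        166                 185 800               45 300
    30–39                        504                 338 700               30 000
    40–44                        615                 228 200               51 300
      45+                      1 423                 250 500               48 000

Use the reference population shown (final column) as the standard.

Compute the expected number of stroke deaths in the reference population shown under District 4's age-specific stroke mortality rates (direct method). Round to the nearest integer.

Age-specific rates per 100 000 for District 4: 15.06, 29.43, 45.98, 89.34, 148.80, 269.50, 568.06.
Expected stroke deaths = Σ (standard pop × age-specific rate ÷ 100 000)
= 39 000×15.06/100 000 + 68 100×29.43/100 000 + 73 300×45.98/100 000 + 45 300×89.34/100 000 + 30 000×148.80/100 000 + 51 300×269.50/100 000 + 48 000×568.06/100 000
= 5.87 + 20.04 + 33.70 + 40.47 + 44.64 + 138.25 + 272.67 = 555.66.

556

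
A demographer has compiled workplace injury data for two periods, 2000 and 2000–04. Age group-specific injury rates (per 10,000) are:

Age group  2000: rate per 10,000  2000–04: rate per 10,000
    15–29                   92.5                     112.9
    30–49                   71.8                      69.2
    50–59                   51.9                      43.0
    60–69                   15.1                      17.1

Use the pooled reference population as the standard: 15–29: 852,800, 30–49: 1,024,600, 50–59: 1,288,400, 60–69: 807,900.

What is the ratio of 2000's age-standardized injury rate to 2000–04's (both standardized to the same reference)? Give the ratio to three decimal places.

Standard total = 3,973,700; weights = 0.2146, 0.2578, 0.3242, 0.2033.
2000: 0.2146×92.5 + 0.2578×71.8 + 0.3242×51.9 + 0.2033×15.1 = 58.2625 per 10,000.
2000–04: 0.2146×112.9 + 0.2578×69.2 + 0.3242×43.0 + 0.2033×17.1 = 59.4911 per 10,000.
Ratio = 58.2625 ÷ 59.4911 = 0.97935.

0.979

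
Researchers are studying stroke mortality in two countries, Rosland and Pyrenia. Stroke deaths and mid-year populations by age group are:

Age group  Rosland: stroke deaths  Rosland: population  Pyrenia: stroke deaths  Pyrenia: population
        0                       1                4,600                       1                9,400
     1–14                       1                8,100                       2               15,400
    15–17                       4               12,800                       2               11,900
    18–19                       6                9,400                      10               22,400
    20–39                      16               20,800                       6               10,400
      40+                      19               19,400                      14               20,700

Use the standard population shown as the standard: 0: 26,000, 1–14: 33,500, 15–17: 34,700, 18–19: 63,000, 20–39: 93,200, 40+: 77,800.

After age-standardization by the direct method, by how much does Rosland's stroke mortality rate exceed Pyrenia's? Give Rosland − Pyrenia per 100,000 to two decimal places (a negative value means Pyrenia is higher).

Age-specific rates per 100,000 for Rosland: 21.74, 12.35, 31.25, 63.83, 76.92, 97.94.
For Pyrenia: 10.64, 12.99, 16.81, 44.64, 57.69, 67.63.
Standard total = 328,200; weights = 0.0792, 0.1021, 0.1057, 0.1920, 0.2840, 0.2371.
Rosland: 0.0792×21.74 + 0.1021×12.35 + 0.1057×31.25 + 0.1920×63.83 + 0.2840×76.92 + 0.2371×97.94 = 63.5992 per 100,000.
Pyrenia: 0.0792×10.64 + 0.1021×12.99 + 0.1057×16.81 + 0.1920×44.64 + 0.2840×57.69 + 0.2371×67.63 = 44.9303 per 100,000.
Difference = 63.5992 − 44.9303 = 18.6690.

18.67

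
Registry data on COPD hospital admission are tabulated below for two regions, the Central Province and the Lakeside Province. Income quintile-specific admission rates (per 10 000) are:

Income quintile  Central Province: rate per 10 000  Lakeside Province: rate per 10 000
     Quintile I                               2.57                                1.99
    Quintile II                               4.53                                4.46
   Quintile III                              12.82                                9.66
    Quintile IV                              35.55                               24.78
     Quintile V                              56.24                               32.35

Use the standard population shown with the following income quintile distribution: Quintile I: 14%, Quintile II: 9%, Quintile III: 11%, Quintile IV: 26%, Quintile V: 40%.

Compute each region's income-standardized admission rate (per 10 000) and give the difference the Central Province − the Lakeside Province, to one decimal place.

12.8

Standard weights: 0.14, 0.09, 0.11, 0.26, 0.40.
The Central Province: 0.1400×2.57 + 0.0900×4.53 + 0.1100×12.82 + 0.2600×35.55 + 0.4000×56.24 = 33.9167 per 10 000.
The Lakeside Province: 0.1400×1.99 + 0.0900×4.46 + 0.1100×9.66 + 0.2600×24.78 + 0.4000×32.35 = 21.1254 per 10 000.
Difference = 33.9167 − 21.1254 = 12.7913.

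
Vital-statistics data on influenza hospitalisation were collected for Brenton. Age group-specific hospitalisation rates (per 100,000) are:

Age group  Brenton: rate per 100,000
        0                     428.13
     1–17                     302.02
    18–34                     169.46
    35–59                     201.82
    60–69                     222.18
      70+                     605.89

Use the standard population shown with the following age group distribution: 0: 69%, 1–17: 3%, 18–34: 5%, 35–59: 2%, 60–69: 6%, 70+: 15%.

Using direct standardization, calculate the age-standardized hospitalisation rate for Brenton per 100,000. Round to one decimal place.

Standard weights: 0.69, 0.03, 0.05, 0.02, 0.06, 0.15.
Standardized rate: 0.6900×428.13 + 0.0300×302.02 + 0.0500×169.46 + 0.0200×201.82 + 0.0600×222.18 + 0.1500×605.89 = 421.1940 per 100,000.

421.2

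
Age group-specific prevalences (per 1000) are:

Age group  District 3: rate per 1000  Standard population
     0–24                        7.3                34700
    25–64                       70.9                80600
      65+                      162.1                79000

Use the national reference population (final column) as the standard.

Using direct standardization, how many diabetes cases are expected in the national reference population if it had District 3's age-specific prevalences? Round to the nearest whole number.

Expected diabetes cases = Σ (standard pop × age-specific rate ÷ 1000)
= 34700×7.3/1000 + 80600×70.9/1000 + 79000×162.1/1000
= 253.31 + 5714.54 + 12805.90 = 18773.75.

18774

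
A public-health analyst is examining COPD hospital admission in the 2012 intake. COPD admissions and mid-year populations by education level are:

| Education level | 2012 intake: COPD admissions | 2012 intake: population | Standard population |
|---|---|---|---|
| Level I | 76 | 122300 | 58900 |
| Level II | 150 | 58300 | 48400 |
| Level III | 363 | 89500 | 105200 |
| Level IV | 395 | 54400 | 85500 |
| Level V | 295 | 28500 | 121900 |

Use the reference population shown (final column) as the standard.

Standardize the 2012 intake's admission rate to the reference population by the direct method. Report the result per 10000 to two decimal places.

58.83

Education-specific rates per 10000 for the 2012 intake: 6.21, 25.73, 40.56, 72.61, 103.51.
Standard total = 419900; weights = 0.1403, 0.1153, 0.2505, 0.2036, 0.2903.
Standardized rate: 0.1403×6.21 + 0.1153×25.73 + 0.2505×40.56 + 0.2036×72.61 + 0.2903×103.51 = 58.8330 per 10000.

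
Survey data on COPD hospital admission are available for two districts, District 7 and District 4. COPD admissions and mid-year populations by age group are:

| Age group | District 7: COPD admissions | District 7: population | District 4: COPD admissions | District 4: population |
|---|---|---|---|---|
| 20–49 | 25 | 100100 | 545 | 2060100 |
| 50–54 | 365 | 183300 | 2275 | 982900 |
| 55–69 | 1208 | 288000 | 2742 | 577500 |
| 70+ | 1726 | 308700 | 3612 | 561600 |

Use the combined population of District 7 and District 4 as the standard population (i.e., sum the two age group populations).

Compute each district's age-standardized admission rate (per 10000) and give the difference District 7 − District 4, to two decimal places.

Age-specific rates per 10000 for District 7: 2.50, 19.91, 41.94, 55.91.
For District 4: 2.65, 23.15, 47.48, 64.32.
Combined standard total = 5062200; weights = 0.4267, 0.2304, 0.1710, 0.1719.
District 7: 0.4267×2.50 + 0.2304×19.91 + 0.1710×41.94 + 0.1719×55.91 = 22.4370 per 10000.
District 4: 0.4267×2.65 + 0.2304×23.15 + 0.1710×47.48 + 0.1719×64.32 = 25.6363 per 10000.
Difference = 22.4370 − 25.6363 = -3.1994.

-3.20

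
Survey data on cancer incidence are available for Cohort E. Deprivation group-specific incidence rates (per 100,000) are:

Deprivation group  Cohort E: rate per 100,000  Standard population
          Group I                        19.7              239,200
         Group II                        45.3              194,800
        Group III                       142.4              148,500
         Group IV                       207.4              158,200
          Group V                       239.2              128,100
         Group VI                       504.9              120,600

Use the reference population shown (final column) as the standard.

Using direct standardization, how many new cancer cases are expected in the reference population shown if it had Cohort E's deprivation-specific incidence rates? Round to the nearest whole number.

Expected new cancer cases = Σ (standard pop × deprivation-specific rate ÷ 100,000)
= 239,200×19.7/100,000 + 194,800×45.3/100,000 + 148,500×142.4/100,000 + 158,200×207.4/100,000 + 128,100×239.2/100,000 + 120,600×504.9/100,000
= 47.12 + 88.24 + 211.46 + 328.11 + 306.42 + 608.91 = 1590.26.

1590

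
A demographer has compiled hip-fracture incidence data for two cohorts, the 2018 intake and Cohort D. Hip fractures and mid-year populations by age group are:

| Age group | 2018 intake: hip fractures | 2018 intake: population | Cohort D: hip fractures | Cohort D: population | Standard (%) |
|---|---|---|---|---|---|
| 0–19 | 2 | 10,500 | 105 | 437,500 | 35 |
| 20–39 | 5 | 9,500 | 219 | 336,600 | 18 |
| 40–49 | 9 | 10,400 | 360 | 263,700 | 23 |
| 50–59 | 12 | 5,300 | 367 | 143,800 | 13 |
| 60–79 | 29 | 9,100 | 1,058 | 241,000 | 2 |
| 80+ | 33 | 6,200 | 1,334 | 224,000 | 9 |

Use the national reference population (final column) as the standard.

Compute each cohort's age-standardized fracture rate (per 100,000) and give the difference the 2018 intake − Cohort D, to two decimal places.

Age-specific rates per 100,000 for the 2018 intake: 19.05, 52.63, 86.54, 226.42, 318.68, 532.26.
For Cohort D: 24.00, 65.06, 136.52, 255.22, 439.00, 595.54.
Standard weights: 0.35, 0.18, 0.23, 0.13, 0.02, 0.09.
The 2018 intake: 0.3500×19.05 + 0.1800×52.63 + 0.2300×86.54 + 0.1300×226.42 + 0.0200×318.68 + 0.0900×532.26 = 119.7550 per 100,000.
Cohort D: 0.3500×24.00 + 0.1800×65.06 + 0.2300×136.52 + 0.1300×255.22 + 0.0200×439.00 + 0.0900×595.54 = 147.0669 per 100,000.
Difference = 119.7550 − 147.0669 = -27.3119.

-27.31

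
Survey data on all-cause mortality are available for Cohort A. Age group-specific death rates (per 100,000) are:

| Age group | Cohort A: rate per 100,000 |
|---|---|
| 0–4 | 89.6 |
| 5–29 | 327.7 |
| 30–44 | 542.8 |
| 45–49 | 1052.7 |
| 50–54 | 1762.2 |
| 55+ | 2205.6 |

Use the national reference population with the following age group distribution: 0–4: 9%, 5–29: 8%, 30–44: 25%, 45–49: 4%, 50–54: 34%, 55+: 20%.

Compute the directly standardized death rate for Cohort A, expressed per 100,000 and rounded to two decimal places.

1252.36

Standard weights: 0.09, 0.08, 0.25, 0.04, 0.34, 0.20.
Standardized rate: 0.0900×89.6 + 0.0800×327.7 + 0.2500×542.8 + 0.0400×1052.7 + 0.3400×1762.2 + 0.2000×2205.6 = 1252.3560 per 100,000.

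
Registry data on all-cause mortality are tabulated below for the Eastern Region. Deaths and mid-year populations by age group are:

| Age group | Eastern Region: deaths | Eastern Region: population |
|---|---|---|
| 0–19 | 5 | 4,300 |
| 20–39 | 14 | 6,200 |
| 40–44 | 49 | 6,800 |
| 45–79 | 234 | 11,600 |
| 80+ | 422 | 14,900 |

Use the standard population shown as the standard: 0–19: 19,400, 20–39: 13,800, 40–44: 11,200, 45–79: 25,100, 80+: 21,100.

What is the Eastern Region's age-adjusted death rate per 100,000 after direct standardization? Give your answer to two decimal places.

1366.83

Age-specific rates per 100,000 for the Eastern Region: 116.28, 225.81, 720.59, 2017.24, 2832.21.
Standard total = 90,600; weights = 0.2141, 0.1523, 0.1236, 0.2770, 0.2329.
Standardized rate: 0.2141×116.28 + 0.1523×225.81 + 0.1236×720.59 + 0.2770×2017.24 + 0.2329×2832.21 = 1366.8325 per 100,000.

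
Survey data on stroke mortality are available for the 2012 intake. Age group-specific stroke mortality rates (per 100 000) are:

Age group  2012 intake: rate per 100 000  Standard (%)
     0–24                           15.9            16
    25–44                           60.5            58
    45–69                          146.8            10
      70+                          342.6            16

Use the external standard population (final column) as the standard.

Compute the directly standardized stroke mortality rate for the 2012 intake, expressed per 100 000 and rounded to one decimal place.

Standard weights: 0.16, 0.58, 0.10, 0.16.
Standardized rate: 0.1600×15.9 + 0.5800×60.5 + 0.1000×146.8 + 0.1600×342.6 = 107.1300 per 100 000.

107.1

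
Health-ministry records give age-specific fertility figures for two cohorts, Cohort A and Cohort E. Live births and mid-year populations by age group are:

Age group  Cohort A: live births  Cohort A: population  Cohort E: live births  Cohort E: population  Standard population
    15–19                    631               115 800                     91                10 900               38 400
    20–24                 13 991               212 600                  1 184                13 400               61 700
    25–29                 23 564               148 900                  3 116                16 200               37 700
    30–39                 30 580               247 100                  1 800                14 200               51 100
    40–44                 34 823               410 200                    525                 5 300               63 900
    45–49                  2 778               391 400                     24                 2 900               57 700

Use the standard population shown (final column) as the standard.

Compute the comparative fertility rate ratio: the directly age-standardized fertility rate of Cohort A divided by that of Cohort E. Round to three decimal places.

0.851

Age-specific rates per 1 000 for Cohort A: 5.449, 65.809, 158.254, 123.756, 84.893, 7.098.
For Cohort E: 8.349, 88.358, 192.346, 126.761, 99.057, 8.276.
Standard total = 310 500; weights = 0.1237, 0.1987, 0.1214, 0.1646, 0.2058, 0.1858.
Cohort A: 0.1237×5.449 + 0.1987×65.809 + 0.1214×158.254 + 0.1646×123.756 + 0.2058×84.893 + 0.1858×7.098 = 72.1221 per 1 000.
Cohort E: 0.1237×8.349 + 0.1987×88.358 + 0.1214×192.346 + 0.1646×126.761 + 0.2058×99.057 + 0.1858×8.276 = 84.7292 per 1 000.
Ratio = 72.1221 ÷ 84.7292 = 0.85121.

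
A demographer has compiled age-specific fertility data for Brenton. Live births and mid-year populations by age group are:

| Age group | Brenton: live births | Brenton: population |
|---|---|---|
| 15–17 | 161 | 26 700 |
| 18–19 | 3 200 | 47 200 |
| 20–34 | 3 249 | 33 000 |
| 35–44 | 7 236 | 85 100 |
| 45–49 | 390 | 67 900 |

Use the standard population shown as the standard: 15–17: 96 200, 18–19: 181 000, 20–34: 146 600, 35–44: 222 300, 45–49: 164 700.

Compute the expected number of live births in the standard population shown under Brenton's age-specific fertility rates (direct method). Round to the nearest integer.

47133

Age-specific rates per 1 000 for Brenton: 6.030, 67.797, 98.455, 85.029, 5.744.
Expected live births = Σ (standard pop × age-specific rate ÷ 1 000)
= 96 200×6.030/1 000 + 181 000×67.797/1 000 + 146 600×98.455/1 000 + 222 300×85.029/1 000 + 164 700×5.744/1 000
= 580.08 + 12271.19 + 14433.44 + 18902.03 + 945.99 = 47132.73.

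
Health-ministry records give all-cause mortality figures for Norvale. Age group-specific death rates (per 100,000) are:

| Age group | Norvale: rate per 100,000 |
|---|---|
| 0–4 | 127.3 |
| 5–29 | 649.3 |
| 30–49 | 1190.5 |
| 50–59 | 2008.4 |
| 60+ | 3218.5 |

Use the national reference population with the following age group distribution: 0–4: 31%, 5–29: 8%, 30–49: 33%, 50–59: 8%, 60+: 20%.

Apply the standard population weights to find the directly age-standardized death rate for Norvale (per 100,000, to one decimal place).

1288.6

Standard weights: 0.31, 0.08, 0.33, 0.08, 0.20.
Standardized rate: 0.3100×127.3 + 0.0800×649.3 + 0.3300×1190.5 + 0.0800×2008.4 + 0.2000×3218.5 = 1288.6440 per 100,000.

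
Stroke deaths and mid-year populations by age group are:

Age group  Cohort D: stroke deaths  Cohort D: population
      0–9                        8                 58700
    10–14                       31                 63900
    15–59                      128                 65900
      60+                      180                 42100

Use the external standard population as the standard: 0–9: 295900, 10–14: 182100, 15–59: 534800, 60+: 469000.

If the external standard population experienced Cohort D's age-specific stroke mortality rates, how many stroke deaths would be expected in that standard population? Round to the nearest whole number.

Age-specific rates per 100000 for Cohort D: 13.63, 48.51, 194.23, 427.55.
Expected stroke deaths = Σ (standard pop × age-specific rate ÷ 100000)
= 295900×13.63/100000 + 182100×48.51/100000 + 534800×194.23/100000 + 469000×427.55/100000
= 40.33 + 88.34 + 1038.76 + 2005.23 = 3172.66.

3173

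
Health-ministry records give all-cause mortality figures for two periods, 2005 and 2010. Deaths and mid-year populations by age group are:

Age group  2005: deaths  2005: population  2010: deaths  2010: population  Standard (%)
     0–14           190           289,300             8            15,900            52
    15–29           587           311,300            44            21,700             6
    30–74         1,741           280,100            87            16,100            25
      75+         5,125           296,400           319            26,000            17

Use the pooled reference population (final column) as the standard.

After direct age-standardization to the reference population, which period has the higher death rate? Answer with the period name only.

2005

Age-specific rates per 100,000 for 2005: 65.68, 188.56, 621.56, 1729.08.
For 2010: 50.31, 202.76, 540.37, 1226.92.
Standard weights: 0.52, 0.06, 0.25, 0.17.
2005: 0.5200×65.68 + 0.0600×188.56 + 0.2500×621.56 + 0.1700×1729.08 = 494.8002 per 100,000.
2010: 0.5200×50.31 + 0.0600×202.76 + 0.2500×540.37 + 0.1700×1226.92 = 381.9995 per 100,000.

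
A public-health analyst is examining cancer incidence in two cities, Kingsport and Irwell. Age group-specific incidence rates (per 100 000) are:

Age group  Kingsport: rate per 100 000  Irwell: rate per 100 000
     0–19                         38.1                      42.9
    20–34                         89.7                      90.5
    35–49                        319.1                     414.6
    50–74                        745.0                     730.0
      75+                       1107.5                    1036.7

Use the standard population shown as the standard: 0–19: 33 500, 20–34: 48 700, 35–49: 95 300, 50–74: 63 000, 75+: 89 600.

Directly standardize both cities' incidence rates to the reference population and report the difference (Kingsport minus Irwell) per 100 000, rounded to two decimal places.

Standard total = 330 100; weights = 0.1015, 0.1475, 0.2887, 0.1909, 0.2714.
Kingsport: 0.1015×38.1 + 0.1475×89.7 + 0.2887×319.1 + 0.1909×745.0 + 0.2714×1107.5 = 552.0205 per 100 000.
Irwell: 0.1015×42.9 + 0.1475×90.5 + 0.2887×414.6 + 0.1909×730.0 + 0.2714×1036.7 = 558.1163 per 100 000.
Difference = 552.0205 − 558.1163 = -6.0958.

-6.10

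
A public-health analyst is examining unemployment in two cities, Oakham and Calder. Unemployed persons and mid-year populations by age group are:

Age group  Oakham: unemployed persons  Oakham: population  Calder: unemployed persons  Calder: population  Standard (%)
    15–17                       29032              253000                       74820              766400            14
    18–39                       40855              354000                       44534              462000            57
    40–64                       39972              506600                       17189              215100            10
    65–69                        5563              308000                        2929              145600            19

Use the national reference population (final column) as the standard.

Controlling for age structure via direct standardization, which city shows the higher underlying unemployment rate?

Age-specific rates per 1000 for Oakham: 114.751, 115.410, 78.902, 18.062.
For Calder: 97.625, 96.394, 79.912, 20.117.
Standard weights: 0.14, 0.57, 0.10, 0.19.
Oakham: 0.1400×114.751 + 0.5700×115.410 + 0.1000×78.902 + 0.1900×18.062 = 93.1706 per 1000.
Calder: 0.1400×97.625 + 0.5700×96.394 + 0.1000×79.912 + 0.1900×20.117 = 80.4254 per 1000.
The crude rates (81.19 vs 87.77) would put Calder higher, but that reflects its age composition; once standardized to a common age structure, Oakham has the higher underlying rate.

Oakham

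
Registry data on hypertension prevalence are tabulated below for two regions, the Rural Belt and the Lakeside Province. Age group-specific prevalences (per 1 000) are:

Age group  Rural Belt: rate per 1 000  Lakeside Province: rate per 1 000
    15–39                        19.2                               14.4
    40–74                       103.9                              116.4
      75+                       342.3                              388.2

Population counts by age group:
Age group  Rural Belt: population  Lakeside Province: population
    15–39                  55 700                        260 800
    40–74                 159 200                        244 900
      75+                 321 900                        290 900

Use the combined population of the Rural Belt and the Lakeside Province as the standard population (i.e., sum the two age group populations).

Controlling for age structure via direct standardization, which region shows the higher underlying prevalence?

Lakeside Province

Combined standard total = 1 333 400; weights = 0.2374, 0.3031, 0.4596.
The Rural Belt: 0.2374×19.2 + 0.3031×103.9 + 0.4596×342.3 = 193.3585 per 1 000.
The Lakeside Province: 0.2374×14.4 + 0.3031×116.4 + 0.4596×388.2 = 217.1020 per 1 000.
The crude rates (238.07 vs 182.26) would put the Rural Belt higher, but that reflects its age composition; once standardized to a common age structure, the Lakeside Province has the higher underlying rate.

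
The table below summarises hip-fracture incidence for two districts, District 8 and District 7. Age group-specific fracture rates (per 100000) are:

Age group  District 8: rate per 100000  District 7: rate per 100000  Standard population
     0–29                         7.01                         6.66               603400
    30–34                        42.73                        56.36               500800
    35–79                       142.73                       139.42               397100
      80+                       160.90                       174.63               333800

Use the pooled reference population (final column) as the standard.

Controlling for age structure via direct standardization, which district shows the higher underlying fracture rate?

District 7

Standard total = 1835100; weights = 0.3288, 0.2729, 0.2164, 0.1819.
District 8: 0.3288×7.01 + 0.2729×42.73 + 0.2164×142.73 + 0.1819×160.90 = 74.1189 per 100000.
District 7: 0.3288×6.66 + 0.2729×56.36 + 0.2164×139.42 + 0.1819×174.63 = 79.5046 per 100000.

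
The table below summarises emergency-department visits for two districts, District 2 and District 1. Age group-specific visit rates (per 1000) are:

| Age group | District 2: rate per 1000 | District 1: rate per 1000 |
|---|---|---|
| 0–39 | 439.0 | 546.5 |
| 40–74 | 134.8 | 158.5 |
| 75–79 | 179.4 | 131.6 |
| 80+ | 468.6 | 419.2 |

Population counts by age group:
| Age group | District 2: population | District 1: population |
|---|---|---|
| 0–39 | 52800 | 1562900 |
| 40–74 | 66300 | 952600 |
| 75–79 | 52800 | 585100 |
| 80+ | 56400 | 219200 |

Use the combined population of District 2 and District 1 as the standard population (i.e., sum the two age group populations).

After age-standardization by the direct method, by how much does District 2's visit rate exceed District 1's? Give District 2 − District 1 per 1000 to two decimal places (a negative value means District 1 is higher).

Combined standard total = 3548100; weights = 0.4554, 0.2872, 0.1798, 0.0777.
District 2: 0.4554×439.0 + 0.2872×134.8 + 0.1798×179.4 + 0.0777×468.6 = 307.2702 per 1000.
District 1: 0.4554×546.5 + 0.2872×158.5 + 0.1798×131.6 + 0.0777×419.2 = 350.5975 per 1000.
Difference = 307.2702 − 350.5975 = -43.3273.

-43.33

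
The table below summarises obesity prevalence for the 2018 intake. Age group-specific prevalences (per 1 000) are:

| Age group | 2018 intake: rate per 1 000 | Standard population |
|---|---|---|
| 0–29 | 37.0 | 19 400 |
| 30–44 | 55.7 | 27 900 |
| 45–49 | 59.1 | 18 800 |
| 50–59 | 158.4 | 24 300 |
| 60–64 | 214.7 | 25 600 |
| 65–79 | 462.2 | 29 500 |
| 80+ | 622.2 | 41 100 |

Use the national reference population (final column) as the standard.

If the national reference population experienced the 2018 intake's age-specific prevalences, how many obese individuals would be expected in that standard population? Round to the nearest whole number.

Expected obese individuals = Σ (standard pop × age-specific rate ÷ 1 000)
= 19 400×37.0/1 000 + 27 900×55.7/1 000 + 18 800×59.1/1 000 + 24 300×158.4/1 000 + 25 600×214.7/1 000 + 29 500×462.2/1 000 + 41 100×622.2/1 000
= 717.80 + 1554.03 + 1111.08 + 3849.12 + 5496.32 + 13634.90 + 25572.42 = 51935.67.

51936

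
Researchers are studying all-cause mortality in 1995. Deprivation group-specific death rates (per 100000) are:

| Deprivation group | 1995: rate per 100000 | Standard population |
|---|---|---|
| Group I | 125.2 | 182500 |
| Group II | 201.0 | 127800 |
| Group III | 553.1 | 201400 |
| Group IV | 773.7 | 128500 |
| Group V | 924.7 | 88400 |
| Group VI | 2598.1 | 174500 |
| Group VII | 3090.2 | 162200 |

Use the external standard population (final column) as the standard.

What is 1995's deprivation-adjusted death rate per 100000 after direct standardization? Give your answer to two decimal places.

Standard total = 1065300; weights = 0.1713, 0.1200, 0.1891, 0.1206, 0.0830, 0.1638, 0.1523.
Standardized rate: 0.1713×125.2 + 0.1200×201.0 + 0.1891×553.1 + 0.1206×773.7 + 0.0830×924.7 + 0.1638×2598.1 + 0.1523×3090.2 = 1216.2714 per 100000.

1216.27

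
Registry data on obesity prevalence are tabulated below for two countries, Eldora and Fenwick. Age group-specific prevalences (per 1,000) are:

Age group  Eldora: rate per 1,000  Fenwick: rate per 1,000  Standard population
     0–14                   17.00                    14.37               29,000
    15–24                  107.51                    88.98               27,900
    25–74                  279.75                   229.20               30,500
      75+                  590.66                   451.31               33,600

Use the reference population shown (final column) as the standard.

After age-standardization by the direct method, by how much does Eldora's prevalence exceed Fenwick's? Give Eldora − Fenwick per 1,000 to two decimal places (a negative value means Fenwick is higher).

Standard total = 121,000; weights = 0.2397, 0.2306, 0.2521, 0.2777.
Eldora: 0.2397×17.00 + 0.2306×107.51 + 0.2521×279.75 + 0.2777×590.66 = 263.3974 per 1,000.
Fenwick: 0.2397×14.37 + 0.2306×88.98 + 0.2521×229.20 + 0.2777×451.31 = 207.0569 per 1,000.
Difference = 263.3974 − 207.0569 = 56.3404.

56.34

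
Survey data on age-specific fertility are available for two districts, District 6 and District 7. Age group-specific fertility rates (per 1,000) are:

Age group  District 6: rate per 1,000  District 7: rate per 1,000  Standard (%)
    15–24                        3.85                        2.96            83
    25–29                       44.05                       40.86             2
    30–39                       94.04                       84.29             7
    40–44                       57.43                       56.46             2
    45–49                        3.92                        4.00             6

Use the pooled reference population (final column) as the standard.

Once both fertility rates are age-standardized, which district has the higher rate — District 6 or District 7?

Standard weights: 0.83, 0.02, 0.07, 0.02, 0.06.
District 6: 0.8300×3.85 + 0.0200×44.05 + 0.0700×94.04 + 0.0200×57.43 + 0.0600×3.92 = 12.0431 per 1,000.
District 7: 0.8300×2.96 + 0.0200×40.86 + 0.0700×84.29 + 0.0200×56.46 + 0.0600×4.00 = 10.5435 per 1,000.

District 6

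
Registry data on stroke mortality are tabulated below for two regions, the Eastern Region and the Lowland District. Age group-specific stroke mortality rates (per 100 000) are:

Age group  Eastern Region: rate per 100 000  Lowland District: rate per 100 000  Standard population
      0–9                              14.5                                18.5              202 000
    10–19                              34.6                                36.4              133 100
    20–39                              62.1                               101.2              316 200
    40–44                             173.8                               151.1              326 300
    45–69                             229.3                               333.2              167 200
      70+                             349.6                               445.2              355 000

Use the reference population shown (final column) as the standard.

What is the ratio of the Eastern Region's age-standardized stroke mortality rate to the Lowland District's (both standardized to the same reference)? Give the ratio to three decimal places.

Standard total = 1 499 800; weights = 0.1347, 0.0887, 0.2108, 0.2176, 0.1115, 0.2367.
The Eastern Region: 0.1347×14.5 + 0.0887×34.6 + 0.2108×62.1 + 0.2176×173.8 + 0.1115×229.3 + 0.2367×349.6 = 164.2407 per 100 000.
The Lowland District: 0.1347×18.5 + 0.0887×36.4 + 0.2108×101.2 + 0.2176×151.1 + 0.1115×333.2 + 0.2367×445.2 = 202.4552 per 100 000.
Ratio = 164.2407 ÷ 202.4552 = 0.81124.

0.811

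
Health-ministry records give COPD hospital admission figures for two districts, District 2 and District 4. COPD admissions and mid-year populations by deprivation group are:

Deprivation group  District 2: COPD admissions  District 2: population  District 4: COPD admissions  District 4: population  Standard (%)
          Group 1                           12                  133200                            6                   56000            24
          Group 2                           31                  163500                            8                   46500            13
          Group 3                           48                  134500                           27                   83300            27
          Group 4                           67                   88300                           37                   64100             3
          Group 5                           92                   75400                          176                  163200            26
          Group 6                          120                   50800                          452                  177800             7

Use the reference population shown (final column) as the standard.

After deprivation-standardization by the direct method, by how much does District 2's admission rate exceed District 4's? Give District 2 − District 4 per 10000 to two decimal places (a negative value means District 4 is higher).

Deprivation-specific rates per 10000 for District 2: 0.90, 1.90, 3.57, 7.59, 12.20, 23.62.
For District 4: 1.07, 1.72, 3.24, 5.77, 10.78, 25.42.
Standard weights: 0.24, 0.13, 0.27, 0.03, 0.26, 0.07.
District 2: 0.2400×0.90 + 0.1300×1.90 + 0.2700×3.57 + 0.0300×7.59 + 0.2600×12.20 + 0.0700×23.62 = 6.4799 per 10000.
District 4: 0.2400×1.07 + 0.1300×1.72 + 0.2700×3.24 + 0.0300×5.77 + 0.2600×10.78 + 0.0700×25.42 = 6.1126 per 10000.
Difference = 6.4799 − 6.1126 = 0.3673.

0.37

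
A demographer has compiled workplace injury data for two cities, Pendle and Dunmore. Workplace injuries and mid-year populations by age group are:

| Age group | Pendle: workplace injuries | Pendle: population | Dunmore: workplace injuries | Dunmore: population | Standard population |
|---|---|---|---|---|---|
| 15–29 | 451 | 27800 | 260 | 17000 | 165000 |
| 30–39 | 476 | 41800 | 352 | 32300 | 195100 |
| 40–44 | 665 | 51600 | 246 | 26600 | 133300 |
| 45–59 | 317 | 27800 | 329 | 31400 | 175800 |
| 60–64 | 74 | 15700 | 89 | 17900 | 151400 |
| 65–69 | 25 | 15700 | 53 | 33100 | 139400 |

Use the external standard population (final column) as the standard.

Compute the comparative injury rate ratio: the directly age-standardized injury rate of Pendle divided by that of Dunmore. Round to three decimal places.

Age-specific rates per 10000 for Pendle: 162.23, 113.88, 128.88, 114.03, 47.13, 15.92.
For Dunmore: 152.94, 108.98, 92.48, 104.78, 49.72, 16.01.
Standard total = 960000; weights = 0.1719, 0.2032, 0.1389, 0.1831, 0.1577, 0.1452.
Pendle: 0.1719×162.23 + 0.2032×113.88 + 0.1389×128.88 + 0.1831×114.03 + 0.1577×47.13 + 0.1452×15.92 = 99.5483 per 10000.
Dunmore: 0.1719×152.94 + 0.2032×108.98 + 0.1389×92.48 + 0.1831×104.78 + 0.1577×49.72 + 0.1452×16.01 = 90.6295 per 10000.
Ratio = 99.5483 ÷ 90.6295 = 1.09841.

1.098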